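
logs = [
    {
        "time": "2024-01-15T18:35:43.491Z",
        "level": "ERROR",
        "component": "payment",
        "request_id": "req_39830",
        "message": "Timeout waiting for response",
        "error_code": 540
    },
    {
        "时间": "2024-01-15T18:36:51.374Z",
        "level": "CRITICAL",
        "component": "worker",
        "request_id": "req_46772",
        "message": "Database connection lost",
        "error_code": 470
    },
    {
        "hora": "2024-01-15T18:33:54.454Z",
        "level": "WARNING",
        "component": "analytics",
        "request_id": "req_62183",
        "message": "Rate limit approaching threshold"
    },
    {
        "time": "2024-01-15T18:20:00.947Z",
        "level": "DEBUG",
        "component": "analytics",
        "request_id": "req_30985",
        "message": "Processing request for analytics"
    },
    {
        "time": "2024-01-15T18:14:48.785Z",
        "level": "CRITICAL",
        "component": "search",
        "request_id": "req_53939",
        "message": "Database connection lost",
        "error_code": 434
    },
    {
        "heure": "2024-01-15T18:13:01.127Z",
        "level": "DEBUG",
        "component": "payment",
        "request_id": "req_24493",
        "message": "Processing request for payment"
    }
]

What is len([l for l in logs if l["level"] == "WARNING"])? 1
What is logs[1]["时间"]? "2024-01-15T18:36:51.374Z"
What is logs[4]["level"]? "CRITICAL"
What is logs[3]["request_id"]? "req_30985"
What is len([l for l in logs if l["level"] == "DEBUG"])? 2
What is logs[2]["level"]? "WARNING"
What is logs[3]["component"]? "analytics"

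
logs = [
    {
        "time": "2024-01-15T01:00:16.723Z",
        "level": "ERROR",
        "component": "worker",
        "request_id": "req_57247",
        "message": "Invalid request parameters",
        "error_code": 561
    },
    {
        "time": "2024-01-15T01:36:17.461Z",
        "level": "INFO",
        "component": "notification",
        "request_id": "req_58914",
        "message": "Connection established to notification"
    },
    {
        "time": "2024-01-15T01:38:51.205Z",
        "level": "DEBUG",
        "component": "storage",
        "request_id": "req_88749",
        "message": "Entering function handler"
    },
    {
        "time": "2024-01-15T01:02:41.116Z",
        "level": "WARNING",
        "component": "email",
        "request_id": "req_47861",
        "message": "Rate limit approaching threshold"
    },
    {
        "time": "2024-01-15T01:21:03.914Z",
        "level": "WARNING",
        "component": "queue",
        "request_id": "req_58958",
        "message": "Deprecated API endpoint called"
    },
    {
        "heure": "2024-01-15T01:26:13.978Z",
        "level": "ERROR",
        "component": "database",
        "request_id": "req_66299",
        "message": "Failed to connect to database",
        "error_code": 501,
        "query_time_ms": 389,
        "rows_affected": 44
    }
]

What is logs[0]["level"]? "ERROR"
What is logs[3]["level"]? "WARNING"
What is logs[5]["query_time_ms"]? 389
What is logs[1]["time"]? "2024-01-15T01:36:17.461Z"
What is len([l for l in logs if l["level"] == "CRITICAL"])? 0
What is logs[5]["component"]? "database"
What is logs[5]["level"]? "ERROR"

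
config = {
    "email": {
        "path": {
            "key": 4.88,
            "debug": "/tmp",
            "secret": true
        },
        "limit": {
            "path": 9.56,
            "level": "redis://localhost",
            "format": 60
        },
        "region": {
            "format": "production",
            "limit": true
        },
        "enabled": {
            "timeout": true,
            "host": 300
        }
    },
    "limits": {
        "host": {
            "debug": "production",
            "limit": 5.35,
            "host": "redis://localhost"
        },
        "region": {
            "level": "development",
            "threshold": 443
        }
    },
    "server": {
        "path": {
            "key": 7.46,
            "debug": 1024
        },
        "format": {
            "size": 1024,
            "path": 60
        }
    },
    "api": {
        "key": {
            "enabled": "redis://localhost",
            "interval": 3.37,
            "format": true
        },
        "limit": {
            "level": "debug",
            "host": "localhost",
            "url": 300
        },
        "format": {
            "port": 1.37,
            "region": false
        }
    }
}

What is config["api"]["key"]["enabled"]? "redis://localhost"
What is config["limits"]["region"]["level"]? "development"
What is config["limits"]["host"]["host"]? "redis://localhost"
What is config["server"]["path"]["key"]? 7.46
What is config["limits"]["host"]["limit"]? 5.35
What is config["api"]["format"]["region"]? False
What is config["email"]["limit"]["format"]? 60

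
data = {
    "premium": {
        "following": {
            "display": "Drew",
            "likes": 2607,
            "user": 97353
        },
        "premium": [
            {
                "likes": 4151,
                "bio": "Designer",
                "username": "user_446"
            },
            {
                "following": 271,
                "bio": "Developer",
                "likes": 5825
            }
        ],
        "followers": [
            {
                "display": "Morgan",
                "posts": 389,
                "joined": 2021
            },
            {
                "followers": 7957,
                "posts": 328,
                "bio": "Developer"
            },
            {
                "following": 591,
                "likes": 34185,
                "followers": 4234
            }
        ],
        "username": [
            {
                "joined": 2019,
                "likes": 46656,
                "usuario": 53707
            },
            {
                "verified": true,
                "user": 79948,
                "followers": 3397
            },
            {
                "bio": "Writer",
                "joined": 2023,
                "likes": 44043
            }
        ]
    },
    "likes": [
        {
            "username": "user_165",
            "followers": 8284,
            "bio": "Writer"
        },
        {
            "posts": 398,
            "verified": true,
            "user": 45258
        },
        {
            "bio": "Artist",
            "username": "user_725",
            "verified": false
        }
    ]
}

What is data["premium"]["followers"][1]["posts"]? 328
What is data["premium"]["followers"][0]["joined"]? 2021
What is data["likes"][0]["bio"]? "Writer"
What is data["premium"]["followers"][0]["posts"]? 389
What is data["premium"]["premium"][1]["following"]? 271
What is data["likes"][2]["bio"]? "Artist"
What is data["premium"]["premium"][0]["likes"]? 4151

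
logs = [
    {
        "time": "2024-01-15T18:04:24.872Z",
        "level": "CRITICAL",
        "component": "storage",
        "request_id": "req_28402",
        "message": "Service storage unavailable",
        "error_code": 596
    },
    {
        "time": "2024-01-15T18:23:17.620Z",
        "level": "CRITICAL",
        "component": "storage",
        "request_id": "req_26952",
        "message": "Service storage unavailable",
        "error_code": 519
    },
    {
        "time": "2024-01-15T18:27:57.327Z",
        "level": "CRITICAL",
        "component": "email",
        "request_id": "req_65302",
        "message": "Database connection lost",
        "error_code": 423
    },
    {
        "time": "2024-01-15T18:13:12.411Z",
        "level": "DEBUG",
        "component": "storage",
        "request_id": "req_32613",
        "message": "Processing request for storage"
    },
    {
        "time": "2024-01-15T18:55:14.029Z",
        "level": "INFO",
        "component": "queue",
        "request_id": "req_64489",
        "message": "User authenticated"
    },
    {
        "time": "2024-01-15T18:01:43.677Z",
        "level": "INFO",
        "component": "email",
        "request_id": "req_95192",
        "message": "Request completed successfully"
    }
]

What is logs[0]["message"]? "Service storage unavailable"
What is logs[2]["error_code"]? 423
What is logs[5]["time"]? "2024-01-15T18:01:43.677Z"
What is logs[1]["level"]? "CRITICAL"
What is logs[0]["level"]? "CRITICAL"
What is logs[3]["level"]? "DEBUG"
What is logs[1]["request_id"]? "req_26952"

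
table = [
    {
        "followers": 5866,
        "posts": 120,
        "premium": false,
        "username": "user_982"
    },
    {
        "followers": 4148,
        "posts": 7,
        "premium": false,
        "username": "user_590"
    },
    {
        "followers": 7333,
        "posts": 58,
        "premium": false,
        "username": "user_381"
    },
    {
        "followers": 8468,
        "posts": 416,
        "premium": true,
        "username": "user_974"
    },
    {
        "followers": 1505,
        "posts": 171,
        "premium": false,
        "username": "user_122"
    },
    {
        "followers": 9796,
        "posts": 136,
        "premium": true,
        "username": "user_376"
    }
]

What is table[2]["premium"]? False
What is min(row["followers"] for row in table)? 1505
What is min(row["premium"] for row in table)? False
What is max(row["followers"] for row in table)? 9796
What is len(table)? 6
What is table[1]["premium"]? False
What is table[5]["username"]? "user_376"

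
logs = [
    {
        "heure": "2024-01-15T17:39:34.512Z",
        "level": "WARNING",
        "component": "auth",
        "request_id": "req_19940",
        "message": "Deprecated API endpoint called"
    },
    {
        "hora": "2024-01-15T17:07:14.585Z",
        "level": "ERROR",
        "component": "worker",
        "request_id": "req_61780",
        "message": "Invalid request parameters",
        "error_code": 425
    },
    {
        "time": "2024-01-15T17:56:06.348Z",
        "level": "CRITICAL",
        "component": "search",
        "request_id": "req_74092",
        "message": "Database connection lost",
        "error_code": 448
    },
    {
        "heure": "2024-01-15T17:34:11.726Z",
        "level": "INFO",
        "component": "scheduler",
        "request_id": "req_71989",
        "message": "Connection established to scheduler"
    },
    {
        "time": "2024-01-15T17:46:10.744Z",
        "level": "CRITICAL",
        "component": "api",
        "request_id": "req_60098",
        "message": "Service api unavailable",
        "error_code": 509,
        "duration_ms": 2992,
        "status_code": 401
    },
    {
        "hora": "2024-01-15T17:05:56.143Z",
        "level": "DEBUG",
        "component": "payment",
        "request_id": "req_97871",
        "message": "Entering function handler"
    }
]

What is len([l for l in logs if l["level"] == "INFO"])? 1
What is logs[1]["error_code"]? 425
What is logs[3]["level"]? "INFO"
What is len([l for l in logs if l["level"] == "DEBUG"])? 1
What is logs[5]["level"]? "DEBUG"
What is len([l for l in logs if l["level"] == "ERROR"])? 1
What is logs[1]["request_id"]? "req_61780"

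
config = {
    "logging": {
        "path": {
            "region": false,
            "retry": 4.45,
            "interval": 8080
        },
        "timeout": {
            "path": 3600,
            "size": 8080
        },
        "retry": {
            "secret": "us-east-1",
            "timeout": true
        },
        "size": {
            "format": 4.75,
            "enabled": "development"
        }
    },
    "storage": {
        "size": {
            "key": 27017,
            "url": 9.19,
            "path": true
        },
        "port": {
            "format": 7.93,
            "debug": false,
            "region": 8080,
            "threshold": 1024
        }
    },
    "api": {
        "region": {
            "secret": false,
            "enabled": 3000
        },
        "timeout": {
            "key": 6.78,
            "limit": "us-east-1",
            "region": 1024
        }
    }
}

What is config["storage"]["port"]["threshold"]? 1024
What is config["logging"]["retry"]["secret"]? "us-east-1"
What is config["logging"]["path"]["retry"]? 4.45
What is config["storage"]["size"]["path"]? True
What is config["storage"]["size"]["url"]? 9.19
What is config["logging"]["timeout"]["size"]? 8080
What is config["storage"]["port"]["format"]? 7.93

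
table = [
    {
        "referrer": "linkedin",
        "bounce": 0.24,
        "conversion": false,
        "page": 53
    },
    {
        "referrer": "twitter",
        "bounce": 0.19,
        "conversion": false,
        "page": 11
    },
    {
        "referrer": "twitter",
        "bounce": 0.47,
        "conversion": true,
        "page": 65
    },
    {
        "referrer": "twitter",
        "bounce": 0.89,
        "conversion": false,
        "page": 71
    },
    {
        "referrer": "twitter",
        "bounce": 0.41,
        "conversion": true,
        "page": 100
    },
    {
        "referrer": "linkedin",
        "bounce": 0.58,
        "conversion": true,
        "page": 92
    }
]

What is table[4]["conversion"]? True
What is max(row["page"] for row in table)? 100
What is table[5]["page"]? 92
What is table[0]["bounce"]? 0.24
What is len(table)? 6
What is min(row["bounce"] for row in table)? 0.19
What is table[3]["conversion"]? False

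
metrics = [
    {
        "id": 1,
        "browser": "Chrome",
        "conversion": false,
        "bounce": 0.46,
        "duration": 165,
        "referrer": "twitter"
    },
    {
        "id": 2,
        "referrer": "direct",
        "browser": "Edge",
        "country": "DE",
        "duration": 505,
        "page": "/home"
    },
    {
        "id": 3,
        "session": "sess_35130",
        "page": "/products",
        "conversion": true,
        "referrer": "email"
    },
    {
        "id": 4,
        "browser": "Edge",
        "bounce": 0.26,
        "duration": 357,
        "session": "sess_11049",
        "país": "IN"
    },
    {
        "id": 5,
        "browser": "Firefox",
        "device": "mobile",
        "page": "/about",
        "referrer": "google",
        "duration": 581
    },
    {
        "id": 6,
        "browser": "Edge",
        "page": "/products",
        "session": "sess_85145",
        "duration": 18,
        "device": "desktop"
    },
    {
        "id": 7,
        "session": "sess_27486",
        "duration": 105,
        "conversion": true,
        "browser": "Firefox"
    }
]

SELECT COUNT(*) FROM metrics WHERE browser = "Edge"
3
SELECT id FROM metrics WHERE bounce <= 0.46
[1, 4]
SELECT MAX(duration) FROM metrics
581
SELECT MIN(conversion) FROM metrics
False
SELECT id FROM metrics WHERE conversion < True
[1]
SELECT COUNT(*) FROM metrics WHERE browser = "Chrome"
1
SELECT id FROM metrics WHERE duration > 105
[1, 2, 4, 5]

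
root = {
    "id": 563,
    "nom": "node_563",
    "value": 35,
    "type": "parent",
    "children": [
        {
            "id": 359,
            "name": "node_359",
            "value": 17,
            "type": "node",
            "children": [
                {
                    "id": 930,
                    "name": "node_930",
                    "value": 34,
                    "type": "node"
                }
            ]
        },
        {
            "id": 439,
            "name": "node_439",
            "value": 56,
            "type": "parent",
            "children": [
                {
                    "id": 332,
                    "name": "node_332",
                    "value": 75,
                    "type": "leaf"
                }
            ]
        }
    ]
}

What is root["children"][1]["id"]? 439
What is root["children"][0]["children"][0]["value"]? 34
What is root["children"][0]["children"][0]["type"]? "node"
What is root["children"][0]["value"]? 17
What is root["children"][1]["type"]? "parent"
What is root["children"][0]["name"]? "node_359"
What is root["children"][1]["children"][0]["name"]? "node_332"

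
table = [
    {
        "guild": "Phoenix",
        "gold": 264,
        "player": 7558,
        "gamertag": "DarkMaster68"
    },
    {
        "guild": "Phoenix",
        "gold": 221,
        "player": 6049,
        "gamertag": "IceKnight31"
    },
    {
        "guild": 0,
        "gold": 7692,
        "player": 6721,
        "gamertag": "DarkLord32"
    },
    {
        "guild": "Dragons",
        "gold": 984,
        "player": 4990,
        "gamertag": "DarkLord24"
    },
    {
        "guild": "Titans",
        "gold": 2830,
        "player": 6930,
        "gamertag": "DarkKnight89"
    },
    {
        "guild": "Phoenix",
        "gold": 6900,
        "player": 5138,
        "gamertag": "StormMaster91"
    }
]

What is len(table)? 6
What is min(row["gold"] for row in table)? 221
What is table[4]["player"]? 6930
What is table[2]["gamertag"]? "DarkLord32"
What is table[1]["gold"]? 221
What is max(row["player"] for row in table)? 7558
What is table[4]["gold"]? 2830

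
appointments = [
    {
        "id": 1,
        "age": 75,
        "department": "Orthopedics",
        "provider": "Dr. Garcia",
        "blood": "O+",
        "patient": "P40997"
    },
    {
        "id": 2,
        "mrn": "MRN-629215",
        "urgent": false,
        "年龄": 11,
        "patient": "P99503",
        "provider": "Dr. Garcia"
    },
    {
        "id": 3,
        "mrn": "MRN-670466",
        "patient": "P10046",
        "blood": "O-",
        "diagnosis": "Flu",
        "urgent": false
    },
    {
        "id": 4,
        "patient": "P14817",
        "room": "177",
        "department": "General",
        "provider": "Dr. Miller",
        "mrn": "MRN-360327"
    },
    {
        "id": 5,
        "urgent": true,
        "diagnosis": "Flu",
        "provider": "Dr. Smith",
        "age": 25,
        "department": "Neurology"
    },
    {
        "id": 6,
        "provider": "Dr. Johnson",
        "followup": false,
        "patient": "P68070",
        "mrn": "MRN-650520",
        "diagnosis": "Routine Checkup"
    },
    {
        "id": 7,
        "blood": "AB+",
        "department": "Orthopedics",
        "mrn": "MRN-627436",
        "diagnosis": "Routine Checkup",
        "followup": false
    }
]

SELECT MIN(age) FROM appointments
25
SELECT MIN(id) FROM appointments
1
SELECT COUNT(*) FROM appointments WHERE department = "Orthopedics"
2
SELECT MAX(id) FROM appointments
7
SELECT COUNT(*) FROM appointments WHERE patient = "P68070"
1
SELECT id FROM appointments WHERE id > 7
[]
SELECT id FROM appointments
[1, 2, 3, 4, 5, 6, 7]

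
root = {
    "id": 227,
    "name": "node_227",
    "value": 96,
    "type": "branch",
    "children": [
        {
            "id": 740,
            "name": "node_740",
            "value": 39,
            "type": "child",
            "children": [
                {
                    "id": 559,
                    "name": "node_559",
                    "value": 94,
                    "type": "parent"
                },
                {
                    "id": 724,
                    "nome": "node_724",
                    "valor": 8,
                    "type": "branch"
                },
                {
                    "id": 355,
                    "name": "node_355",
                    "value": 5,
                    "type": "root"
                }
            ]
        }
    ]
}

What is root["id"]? 227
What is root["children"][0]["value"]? 39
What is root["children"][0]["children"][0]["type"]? "parent"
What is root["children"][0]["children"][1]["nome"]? "node_724"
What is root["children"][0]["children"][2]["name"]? "node_355"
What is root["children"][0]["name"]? "node_740"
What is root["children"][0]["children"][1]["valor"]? 8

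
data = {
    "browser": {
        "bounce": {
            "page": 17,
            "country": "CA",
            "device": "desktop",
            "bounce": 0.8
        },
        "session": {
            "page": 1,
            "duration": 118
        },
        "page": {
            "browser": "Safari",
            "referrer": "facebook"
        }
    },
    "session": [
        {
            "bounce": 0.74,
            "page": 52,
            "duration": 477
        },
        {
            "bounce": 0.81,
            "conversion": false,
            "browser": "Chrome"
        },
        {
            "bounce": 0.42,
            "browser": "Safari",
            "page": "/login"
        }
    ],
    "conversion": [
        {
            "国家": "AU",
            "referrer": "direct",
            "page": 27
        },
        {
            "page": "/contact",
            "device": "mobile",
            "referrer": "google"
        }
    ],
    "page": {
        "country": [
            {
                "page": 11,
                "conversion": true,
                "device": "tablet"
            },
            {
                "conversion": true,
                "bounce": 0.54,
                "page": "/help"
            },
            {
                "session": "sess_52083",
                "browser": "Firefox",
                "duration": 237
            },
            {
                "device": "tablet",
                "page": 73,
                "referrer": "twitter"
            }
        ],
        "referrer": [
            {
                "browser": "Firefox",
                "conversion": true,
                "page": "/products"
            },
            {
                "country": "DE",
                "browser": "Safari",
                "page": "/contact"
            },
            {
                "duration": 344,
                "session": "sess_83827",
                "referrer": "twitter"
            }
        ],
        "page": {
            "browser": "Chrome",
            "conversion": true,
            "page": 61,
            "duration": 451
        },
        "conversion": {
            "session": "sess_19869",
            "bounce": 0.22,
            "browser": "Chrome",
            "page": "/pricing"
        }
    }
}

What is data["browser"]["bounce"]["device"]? "desktop"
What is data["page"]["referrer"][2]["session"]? "sess_83827"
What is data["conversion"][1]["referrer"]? "google"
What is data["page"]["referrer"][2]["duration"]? 344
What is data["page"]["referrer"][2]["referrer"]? "twitter"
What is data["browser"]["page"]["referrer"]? "facebook"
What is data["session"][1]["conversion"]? False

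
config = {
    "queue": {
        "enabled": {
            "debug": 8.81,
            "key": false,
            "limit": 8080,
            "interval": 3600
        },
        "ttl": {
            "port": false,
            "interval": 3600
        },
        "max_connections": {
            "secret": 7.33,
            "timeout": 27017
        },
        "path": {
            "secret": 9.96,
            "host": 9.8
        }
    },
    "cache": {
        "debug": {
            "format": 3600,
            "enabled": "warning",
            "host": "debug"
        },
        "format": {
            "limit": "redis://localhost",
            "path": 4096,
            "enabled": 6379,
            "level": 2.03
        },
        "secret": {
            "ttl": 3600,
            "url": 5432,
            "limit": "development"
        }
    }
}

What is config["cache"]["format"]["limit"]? "redis://localhost"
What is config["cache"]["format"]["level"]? 2.03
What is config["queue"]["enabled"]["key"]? False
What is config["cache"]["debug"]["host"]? "debug"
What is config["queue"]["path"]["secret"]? 9.96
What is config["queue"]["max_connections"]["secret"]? 7.33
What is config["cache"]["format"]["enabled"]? 6379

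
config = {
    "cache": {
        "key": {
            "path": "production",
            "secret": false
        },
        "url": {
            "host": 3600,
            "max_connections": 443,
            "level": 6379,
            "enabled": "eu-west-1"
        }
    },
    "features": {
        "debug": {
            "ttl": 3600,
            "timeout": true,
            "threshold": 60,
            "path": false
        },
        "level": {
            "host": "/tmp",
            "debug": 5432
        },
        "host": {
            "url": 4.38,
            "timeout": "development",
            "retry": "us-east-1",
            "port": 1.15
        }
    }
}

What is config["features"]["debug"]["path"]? False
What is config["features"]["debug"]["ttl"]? 3600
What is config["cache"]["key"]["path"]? "production"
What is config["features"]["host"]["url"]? 4.38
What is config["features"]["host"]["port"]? 1.15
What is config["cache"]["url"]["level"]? 6379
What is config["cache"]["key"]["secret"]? False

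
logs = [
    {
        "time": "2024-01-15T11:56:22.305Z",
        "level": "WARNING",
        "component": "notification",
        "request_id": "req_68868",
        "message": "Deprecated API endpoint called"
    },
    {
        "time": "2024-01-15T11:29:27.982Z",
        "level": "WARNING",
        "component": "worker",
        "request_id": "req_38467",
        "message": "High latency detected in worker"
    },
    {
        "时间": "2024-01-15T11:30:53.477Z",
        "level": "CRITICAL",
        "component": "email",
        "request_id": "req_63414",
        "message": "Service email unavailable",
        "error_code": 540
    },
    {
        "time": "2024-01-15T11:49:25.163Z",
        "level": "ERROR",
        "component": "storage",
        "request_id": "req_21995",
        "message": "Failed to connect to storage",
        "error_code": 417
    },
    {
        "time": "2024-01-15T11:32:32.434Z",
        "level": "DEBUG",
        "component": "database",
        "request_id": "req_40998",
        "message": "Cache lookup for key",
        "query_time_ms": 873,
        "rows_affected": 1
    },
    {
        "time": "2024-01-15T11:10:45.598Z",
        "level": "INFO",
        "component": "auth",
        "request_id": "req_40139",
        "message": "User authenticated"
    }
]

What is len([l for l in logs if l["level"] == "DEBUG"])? 1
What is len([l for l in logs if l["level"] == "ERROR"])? 1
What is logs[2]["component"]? "email"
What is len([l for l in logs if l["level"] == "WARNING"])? 2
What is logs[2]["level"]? "CRITICAL"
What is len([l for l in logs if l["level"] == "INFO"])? 1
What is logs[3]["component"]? "storage"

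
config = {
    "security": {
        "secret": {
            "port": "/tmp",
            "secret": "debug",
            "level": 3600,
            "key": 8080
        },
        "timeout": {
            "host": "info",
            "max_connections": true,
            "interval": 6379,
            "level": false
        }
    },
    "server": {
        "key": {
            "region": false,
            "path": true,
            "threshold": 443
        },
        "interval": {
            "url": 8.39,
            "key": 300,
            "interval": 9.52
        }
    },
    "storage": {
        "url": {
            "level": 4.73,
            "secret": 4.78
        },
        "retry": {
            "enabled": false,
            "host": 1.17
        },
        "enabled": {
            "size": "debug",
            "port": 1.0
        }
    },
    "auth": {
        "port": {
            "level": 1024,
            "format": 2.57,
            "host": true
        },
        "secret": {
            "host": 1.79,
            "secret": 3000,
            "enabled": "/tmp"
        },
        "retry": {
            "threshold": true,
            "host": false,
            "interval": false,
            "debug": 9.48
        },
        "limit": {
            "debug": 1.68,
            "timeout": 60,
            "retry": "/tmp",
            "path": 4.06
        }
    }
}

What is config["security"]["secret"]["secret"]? "debug"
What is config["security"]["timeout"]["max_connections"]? True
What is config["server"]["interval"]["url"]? 8.39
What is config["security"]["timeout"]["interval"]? 6379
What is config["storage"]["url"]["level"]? 4.73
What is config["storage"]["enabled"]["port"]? 1.0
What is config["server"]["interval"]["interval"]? 9.52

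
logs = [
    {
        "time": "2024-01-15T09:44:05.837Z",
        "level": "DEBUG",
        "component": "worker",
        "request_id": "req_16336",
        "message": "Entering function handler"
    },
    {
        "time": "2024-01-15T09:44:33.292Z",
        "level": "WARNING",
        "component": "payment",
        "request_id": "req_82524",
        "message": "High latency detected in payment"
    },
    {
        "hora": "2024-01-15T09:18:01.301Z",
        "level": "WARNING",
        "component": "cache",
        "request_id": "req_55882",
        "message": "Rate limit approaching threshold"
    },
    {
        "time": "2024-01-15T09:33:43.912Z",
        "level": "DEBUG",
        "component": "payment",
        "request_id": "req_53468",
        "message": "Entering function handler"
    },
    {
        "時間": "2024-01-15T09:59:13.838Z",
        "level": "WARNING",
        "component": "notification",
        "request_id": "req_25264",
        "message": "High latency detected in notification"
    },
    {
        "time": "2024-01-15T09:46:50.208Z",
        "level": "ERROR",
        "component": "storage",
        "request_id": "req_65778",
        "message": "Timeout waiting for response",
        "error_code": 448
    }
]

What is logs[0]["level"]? "DEBUG"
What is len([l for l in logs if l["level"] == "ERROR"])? 1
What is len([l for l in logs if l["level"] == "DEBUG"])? 2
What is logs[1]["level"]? "WARNING"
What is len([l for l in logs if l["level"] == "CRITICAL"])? 0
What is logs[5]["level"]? "ERROR"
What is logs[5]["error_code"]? 448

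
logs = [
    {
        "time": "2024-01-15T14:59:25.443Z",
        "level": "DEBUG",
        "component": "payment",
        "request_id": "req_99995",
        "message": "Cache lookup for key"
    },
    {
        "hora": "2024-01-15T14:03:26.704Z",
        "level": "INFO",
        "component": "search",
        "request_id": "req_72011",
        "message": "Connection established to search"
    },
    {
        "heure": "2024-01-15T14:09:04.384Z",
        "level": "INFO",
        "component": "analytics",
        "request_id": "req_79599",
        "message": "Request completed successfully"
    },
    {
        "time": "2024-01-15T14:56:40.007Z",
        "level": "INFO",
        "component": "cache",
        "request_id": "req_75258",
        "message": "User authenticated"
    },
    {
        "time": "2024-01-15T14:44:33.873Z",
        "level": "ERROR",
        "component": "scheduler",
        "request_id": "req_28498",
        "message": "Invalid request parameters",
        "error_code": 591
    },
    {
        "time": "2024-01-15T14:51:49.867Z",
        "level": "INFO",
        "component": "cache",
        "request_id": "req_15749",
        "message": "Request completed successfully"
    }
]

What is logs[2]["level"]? "INFO"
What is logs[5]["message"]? "Request completed successfully"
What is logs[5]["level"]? "INFO"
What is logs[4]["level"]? "ERROR"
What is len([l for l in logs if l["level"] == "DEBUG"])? 1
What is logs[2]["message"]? "Request completed successfully"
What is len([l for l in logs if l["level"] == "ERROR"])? 1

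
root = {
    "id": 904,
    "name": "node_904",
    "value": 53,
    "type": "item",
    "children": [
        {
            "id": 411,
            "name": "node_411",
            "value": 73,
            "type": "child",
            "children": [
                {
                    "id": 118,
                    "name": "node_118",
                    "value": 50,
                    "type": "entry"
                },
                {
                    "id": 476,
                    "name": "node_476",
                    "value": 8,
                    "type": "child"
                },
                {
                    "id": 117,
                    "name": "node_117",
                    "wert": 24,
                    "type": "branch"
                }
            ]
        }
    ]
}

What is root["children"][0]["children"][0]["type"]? "entry"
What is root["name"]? "node_904"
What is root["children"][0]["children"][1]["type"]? "child"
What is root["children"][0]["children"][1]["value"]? 8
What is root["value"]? 53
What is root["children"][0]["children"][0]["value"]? 50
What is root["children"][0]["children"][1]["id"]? 476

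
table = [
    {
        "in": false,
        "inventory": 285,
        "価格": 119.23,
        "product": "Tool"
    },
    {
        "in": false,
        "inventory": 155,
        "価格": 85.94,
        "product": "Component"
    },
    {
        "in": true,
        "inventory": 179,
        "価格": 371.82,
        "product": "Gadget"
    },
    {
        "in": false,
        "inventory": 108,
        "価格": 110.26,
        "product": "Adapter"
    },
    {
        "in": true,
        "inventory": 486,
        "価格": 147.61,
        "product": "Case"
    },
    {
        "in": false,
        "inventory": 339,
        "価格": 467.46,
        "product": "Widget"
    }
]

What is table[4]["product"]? "Case"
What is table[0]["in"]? False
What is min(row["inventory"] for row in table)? 108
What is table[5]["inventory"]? 339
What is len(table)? 6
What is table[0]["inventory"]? 285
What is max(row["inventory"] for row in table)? 486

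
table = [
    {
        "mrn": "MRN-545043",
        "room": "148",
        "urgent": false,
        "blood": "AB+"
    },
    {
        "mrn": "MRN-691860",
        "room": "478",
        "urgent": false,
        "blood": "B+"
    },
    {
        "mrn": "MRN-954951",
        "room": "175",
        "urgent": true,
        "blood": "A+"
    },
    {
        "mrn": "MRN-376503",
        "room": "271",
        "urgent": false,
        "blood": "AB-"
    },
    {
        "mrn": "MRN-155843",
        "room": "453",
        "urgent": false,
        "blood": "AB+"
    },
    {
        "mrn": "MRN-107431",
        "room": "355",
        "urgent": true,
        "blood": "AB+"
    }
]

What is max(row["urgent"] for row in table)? True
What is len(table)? 6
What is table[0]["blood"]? "AB+"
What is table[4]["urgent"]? False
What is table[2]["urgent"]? True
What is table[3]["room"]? "271"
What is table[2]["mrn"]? "MRN-954951"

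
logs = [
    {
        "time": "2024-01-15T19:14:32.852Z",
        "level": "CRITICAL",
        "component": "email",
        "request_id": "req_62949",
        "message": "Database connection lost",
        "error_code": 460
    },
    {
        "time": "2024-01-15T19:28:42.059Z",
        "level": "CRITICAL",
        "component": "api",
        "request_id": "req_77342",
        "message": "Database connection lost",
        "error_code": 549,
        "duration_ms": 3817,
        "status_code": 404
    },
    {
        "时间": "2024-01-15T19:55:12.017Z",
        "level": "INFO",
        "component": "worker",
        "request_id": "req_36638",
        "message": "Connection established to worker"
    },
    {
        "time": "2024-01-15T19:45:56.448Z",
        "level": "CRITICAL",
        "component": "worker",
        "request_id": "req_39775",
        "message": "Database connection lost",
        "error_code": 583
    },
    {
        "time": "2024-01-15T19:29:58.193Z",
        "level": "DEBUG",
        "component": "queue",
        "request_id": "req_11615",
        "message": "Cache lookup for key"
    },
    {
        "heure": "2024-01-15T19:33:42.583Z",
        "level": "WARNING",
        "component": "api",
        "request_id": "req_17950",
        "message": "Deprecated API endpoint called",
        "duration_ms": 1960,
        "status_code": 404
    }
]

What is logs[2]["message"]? "Connection established to worker"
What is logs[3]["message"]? "Database connection lost"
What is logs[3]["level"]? "CRITICAL"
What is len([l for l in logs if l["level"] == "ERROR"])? 0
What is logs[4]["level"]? "DEBUG"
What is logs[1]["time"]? "2024-01-15T19:28:42.059Z"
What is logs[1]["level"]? "CRITICAL"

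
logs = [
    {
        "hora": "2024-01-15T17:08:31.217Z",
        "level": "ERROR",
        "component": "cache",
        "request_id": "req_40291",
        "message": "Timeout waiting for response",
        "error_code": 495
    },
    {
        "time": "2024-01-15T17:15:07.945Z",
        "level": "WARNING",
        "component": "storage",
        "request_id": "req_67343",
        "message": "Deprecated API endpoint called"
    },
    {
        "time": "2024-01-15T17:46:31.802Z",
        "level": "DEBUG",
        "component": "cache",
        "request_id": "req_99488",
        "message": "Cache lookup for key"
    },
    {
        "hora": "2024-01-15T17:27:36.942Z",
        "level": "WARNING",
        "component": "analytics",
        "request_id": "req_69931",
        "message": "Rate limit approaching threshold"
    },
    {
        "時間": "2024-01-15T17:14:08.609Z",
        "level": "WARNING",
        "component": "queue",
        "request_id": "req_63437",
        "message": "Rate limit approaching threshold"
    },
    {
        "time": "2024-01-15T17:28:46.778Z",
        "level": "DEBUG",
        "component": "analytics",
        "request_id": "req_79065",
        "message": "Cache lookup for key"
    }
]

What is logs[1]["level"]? "WARNING"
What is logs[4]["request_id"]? "req_63437"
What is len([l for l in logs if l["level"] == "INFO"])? 0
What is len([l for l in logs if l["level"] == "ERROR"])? 1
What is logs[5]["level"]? "DEBUG"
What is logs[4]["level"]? "WARNING"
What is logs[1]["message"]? "Deprecated API endpoint called"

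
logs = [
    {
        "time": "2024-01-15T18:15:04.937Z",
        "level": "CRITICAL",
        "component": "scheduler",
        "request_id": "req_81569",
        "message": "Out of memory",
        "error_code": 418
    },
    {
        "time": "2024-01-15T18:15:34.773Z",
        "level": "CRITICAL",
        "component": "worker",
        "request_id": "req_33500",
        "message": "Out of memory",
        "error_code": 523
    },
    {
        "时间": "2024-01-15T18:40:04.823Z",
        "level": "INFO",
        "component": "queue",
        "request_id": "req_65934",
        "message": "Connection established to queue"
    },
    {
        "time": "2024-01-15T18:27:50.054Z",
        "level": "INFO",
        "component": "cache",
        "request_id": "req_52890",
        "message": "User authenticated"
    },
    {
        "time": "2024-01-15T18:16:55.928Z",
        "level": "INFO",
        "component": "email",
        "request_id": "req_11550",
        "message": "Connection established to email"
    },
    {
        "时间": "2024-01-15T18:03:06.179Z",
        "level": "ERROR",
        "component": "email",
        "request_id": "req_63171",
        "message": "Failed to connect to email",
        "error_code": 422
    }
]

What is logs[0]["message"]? "Out of memory"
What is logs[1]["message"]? "Out of memory"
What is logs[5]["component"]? "email"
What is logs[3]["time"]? "2024-01-15T18:27:50.054Z"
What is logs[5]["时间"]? "2024-01-15T18:03:06.179Z"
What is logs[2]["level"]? "INFO"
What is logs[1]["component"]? "worker"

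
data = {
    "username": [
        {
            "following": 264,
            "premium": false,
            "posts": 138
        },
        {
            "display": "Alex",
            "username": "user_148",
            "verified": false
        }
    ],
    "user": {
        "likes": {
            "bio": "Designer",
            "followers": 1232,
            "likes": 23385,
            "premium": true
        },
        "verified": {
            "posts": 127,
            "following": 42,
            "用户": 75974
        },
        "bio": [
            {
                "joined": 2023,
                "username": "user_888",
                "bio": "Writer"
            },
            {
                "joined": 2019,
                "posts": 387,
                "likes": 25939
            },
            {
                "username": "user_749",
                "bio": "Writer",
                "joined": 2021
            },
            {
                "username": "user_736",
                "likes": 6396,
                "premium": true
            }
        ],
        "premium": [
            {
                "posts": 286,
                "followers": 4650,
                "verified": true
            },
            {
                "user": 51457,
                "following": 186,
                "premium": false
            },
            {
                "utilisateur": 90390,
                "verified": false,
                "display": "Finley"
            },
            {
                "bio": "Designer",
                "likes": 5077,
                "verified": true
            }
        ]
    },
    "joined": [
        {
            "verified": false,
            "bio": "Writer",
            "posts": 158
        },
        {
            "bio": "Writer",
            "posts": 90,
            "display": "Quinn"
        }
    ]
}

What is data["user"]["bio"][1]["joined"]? 2019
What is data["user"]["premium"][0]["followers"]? 4650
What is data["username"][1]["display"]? "Alex"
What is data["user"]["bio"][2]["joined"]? 2021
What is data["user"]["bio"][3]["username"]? "user_736"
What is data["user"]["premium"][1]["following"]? 186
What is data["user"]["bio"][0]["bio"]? "Writer"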